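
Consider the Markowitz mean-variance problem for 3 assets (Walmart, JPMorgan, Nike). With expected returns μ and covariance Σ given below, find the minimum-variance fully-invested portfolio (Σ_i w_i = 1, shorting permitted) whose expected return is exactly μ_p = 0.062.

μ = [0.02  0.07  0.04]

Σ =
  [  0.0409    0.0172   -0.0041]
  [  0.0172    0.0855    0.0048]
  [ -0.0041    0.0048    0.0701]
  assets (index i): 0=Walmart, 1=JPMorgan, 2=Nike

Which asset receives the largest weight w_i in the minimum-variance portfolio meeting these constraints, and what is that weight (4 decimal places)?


JPMorgan (0.6952)

u=Σ⁻¹μ = [0.2302  0.7425  0.5332]
v=Σ⁻¹𝟙 = [23.3947  6.1355  15.2135]
a=μᵀu=0.077906  b=𝟙ᵀu=1.505921  c=𝟙ᵀv=44.743765  D=ac−b²=1.218029
λ₁=(c·0.062−b)/D = (44.743765·0.062−1.505921)/1.218029 = 1.041184
λ₂=(a−b·0.062)/D = (0.077906−1.505921·0.062)/1.218029 = -0.012693
w* = 1.041184·u + -0.012693·v:
  w_0 = 1.041184·0.2302 + -0.012693·23.3947 = -0.0573  (Walmart)
  w_1 = 1.041184·0.7425 + -0.012693·6.1355 = 0.6952  (JPMorgan)
  w_2 = 1.041184·0.5332 + -0.012693·15.2135 = 0.3621  (Nike)
Σw_i=1.0000  μᵀw=0.0620
σ²=wᵀΣw=λ₁·μ_p+λ₂ = 1.041184·0.062 + -0.012693 = 0.051860 ≈ 0.0519


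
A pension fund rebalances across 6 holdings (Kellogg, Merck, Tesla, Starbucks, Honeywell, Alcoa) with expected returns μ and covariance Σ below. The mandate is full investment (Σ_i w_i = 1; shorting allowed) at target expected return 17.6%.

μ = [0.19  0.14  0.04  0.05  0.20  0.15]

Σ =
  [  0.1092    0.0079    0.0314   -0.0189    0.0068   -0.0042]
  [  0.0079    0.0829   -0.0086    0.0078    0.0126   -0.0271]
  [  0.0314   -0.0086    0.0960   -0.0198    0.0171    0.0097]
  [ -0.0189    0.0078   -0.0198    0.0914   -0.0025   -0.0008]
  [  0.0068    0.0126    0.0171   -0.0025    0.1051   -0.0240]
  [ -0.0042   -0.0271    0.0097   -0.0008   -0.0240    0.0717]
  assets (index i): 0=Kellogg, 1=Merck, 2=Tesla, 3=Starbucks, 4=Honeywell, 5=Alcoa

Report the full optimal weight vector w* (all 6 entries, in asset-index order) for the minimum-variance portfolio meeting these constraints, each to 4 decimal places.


g=Σ⁻¹μ = [1.8958  2.2979  -0.7180  0.6927  2.5591  4.0331]
h=Σ⁻¹𝟙 = [8.2910  16.8182  7.5228  13.3719  11.4829  23.7644]
a=μᵀg=1.804607  b=𝟙ᵀg=10.760577  c=𝟙ᵀh=81.251157  D=ac−b²=30.836388
λ₁=(c·0.176−b)/D = (81.251157·0.176−10.760577)/30.836388 = 0.114787
λ₂=(a−b·0.176)/D = (1.804607−10.760577·0.176)/30.836388 = -0.002894
w* = 0.114787·g + -0.002894·h:
  w_0 = 0.114787·1.8958 + -0.002894·8.2910 = 0.1936  (Kellogg)
  w_1 = 0.114787·2.2979 + -0.002894·16.8182 = 0.2151  (Merck)
  w_2 = 0.114787·-0.7180 + -0.002894·7.5228 = -0.1042  (Tesla)
  w_3 = 0.114787·0.6927 + -0.002894·13.3719 = 0.0408  (Starbucks)
  w_4 = 0.114787·2.5591 + -0.002894·11.4829 = 0.2605  (Honeywell)
  w_5 = 0.114787·4.0331 + -0.002894·23.7644 = 0.3942  (Alcoa)
Σw_i=1.0000  μᵀw=0.1760
σ²=wᵀΣw=λ₁·μ_p+λ₂ = 0.114787·0.176 + -0.002894 = 0.017308 ≈ 0.0173

0.1936  0.2151  -0.1042  0.0408  0.2605  0.3942


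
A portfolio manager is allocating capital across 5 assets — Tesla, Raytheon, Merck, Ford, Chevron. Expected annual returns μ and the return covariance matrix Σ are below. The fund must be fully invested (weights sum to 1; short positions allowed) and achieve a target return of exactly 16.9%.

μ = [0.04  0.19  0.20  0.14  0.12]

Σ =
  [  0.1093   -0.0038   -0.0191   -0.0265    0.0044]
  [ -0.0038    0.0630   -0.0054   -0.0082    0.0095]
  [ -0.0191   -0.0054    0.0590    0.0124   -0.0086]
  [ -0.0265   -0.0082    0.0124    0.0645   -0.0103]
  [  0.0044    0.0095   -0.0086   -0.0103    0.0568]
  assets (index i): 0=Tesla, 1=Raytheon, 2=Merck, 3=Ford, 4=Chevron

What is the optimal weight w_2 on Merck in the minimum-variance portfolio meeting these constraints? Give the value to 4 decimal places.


0.3501

u=Σ⁻¹μ = [1.8146  3.4768  4.0383  2.9879  2.5439]
v=Σ⁻¹𝟙 = [18.9123  19.0211  22.6698  24.6659  20.8645]
a=μᵀu=2.264403  b=𝟙ᵀu=14.861423  c=𝟙ᵀv=106.133577  D=ac−b²=19.467256
λ₁=(c·0.169−b)/D = (106.133577·0.169−14.861423)/19.467256 = 0.157965
λ₂=(a−b·0.169)/D = (2.264403−14.861423·0.169)/19.467256 = -0.012697
w* = 0.157965·u + -0.012697·v:
  w_0 = 0.157965·1.8146 + -0.012697·18.9123 = 0.0465  (Tesla)
  w_1 = 0.157965·3.4768 + -0.012697·19.0211 = 0.3077  (Raytheon)
  w_2 = 0.157965·4.0383 + -0.012697·22.6698 = 0.3501  (Merck)
  w_3 = 0.157965·2.9879 + -0.012697·24.6659 = 0.1588  (Ford)
  w_4 = 0.157965·2.5439 + -0.012697·20.8645 = 0.1369  (Chevron)
Σw_i=1.0000  μᵀw=0.1690
σ²=wᵀΣw=λ₁·μ_p+λ₂ = 0.157965·0.169 + -0.012697 = 0.013999 ≈ 0.0140


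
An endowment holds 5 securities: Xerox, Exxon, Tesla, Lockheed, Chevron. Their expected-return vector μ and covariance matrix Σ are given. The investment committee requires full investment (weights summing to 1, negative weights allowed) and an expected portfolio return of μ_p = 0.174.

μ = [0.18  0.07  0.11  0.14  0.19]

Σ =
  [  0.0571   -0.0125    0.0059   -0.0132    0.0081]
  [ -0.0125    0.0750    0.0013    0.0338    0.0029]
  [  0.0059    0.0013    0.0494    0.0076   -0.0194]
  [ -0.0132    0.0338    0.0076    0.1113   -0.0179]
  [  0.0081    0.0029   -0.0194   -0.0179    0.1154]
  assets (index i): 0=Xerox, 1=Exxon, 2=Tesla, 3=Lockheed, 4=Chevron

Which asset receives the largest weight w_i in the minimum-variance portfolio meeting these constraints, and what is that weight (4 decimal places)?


p=Σ⁻¹μ = [3.1161  0.6046  2.4021  1.6121  2.0664]
q=Σ⁻¹𝟙 = [18.0871  11.9269  21.2153  7.9729  11.8995]
a=μᵀp=1.485765  b=𝟙ᵀp=9.801349  c=𝟙ᵀq=71.101662  D=ac−b²=9.573952
λ₁=(c·0.174−b)/D = (71.101662·0.174−9.801349)/9.573952 = 0.268472
λ₂=(a−b·0.174)/D = (1.485765−9.801349·0.174)/9.573952 = -0.022944
w* = 0.268472·p + -0.022944·q:
  w_0 = 0.268472·3.1161 + -0.022944·18.0871 = 0.4216  (Xerox)
  w_1 = 0.268472·0.6046 + -0.022944·11.9269 = -0.1113  (Exxon)
  w_2 = 0.268472·2.4021 + -0.022944·21.2153 = 0.1581  (Tesla)
  w_3 = 0.268472·1.6121 + -0.022944·7.9729 = 0.2499  (Lockheed)
  w_4 = 0.268472·2.0664 + -0.022944·11.8995 = 0.2817  (Chevron)
Σw_i=1.0000  μᵀw=0.1740
σ²=wᵀΣw=λ₁·μ_p+λ₂ = 0.268472·0.174 + -0.022944 = 0.023770 ≈ 0.0238

Xerox (0.4216)


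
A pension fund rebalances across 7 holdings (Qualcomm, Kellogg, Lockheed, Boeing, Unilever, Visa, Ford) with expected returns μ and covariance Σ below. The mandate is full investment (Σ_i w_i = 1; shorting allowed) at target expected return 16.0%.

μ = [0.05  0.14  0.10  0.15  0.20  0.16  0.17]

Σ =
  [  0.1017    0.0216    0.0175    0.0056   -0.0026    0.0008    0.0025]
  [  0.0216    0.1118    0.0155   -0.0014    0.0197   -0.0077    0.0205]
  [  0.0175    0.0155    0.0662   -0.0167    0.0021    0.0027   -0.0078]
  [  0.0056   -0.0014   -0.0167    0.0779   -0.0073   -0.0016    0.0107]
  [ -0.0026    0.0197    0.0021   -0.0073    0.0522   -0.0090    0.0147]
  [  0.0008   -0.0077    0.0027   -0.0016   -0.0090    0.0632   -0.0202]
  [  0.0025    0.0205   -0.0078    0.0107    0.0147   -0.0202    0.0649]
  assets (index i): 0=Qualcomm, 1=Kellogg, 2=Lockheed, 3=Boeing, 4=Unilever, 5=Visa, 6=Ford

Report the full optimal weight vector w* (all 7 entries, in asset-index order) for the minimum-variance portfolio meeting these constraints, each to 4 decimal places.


0.0096  0.0035  0.1483  0.1601  0.2457  0.2532  0.1797

p=Σ⁻¹μ = [-0.0262  0.0492  2.1690  2.4623  3.9650  3.9659  2.7959]
q=Σ⁻¹𝟙 = [5.6220  0.4812  18.0595  16.2861  20.0161  23.8695  17.4208]
a=μᵀp=2.494685  b=𝟙ᵀp=15.381201  c=𝟙ᵀq=101.755134  D=ac−b²=17.265679
λ₁=(c·0.160−b)/D = (101.755134·0.160−15.381201)/17.265679 = 0.052105
λ₂=(a−b·0.160)/D = (2.494685−15.381201·0.160)/17.265679 = 0.001951
w* = 0.052105·p + 0.001951·q:
  w_0 = 0.052105·-0.0262 + 0.001951·5.6220 = 0.0096  (Qualcomm)
  w_1 = 0.052105·0.0492 + 0.001951·0.4812 = 0.0035  (Kellogg)
  w_2 = 0.052105·2.1690 + 0.001951·18.0595 = 0.1483  (Lockheed)
  w_3 = 0.052105·2.4623 + 0.001951·16.2861 = 0.1601  (Boeing)
  w_4 = 0.052105·3.9650 + 0.001951·20.0161 = 0.2457  (Unilever)
  w_5 = 0.052105·3.9659 + 0.001951·23.8695 = 0.2532  (Visa)
  w_6 = 0.052105·2.7959 + 0.001951·17.4208 = 0.1797  (Ford)
Σw_i=1.0000  μᵀw=0.1600
σ²=wᵀΣw=λ₁·μ_p+λ₂ = 0.052105·0.160 + 0.001951 = 0.010288 ≈ 0.0103


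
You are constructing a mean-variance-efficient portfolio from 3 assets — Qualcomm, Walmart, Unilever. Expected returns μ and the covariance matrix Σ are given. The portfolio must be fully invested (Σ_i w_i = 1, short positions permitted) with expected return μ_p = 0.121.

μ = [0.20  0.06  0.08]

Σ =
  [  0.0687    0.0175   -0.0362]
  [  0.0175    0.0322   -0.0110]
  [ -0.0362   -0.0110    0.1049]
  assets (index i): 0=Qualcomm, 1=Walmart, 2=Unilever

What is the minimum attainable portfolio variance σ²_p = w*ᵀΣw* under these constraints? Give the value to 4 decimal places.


0.0167

p=Σ⁻¹μ = [3.9359  0.4655  2.1697]
q=Σ⁻¹𝟙 = [17.0938  28.0421  18.3723]
a=μᵀp=0.988685  b=𝟙ᵀp=6.571065  c=𝟙ᵀq=63.508169  D=ac−b²=19.610667
λ₁=(c·0.121−b)/D = (63.508169·0.121−6.571065)/19.610667 = 0.056776
λ₂=(a−b·0.121)/D = (0.988685−6.571065·0.121)/19.610667 = 0.009871
w* = 0.056776·p + 0.009871·q:
  w_0 = 0.056776·3.9359 + 0.009871·17.0938 = 0.3922  (Qualcomm)
  w_1 = 0.056776·0.4655 + 0.009871·28.0421 = 0.3032  (Walmart)
  w_2 = 0.056776·2.1697 + 0.009871·18.3723 = 0.3045  (Unilever)
Σw_i=1.0000  μᵀw=0.1210
σ²=wᵀΣw=λ₁·μ_p+λ₂ = 0.056776·0.121 + 0.009871 = 0.016741 ≈ 0.0167


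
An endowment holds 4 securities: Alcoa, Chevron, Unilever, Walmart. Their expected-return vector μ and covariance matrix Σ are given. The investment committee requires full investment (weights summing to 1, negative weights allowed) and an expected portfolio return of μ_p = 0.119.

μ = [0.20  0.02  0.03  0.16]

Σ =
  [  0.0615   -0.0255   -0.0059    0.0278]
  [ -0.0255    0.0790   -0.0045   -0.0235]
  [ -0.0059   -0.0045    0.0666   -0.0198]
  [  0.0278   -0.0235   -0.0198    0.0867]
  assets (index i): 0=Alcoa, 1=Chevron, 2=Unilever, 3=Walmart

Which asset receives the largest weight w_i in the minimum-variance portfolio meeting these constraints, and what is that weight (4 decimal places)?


Alcoa (0.3933)

x=Σ⁻¹μ = [3.4701  1.9143  1.3511  1.5602]
y=Σ⁻¹𝟙 = [21.6253  26.0792  23.7762  17.0986]
a=μᵀx=1.022476  b=𝟙ᵀx=8.295711  c=𝟙ᵀy=88.579341  D=ac−b²=21.751403
λ₁=(c·0.119−b)/D = (88.579341·0.119−8.295711)/21.751403 = 0.103222
λ₂=(a−b·0.119)/D = (1.022476−8.295711·0.119)/21.751403 = 0.001622
w* = 0.103222·x + 0.001622·y:
  w_0 = 0.103222·3.4701 + 0.001622·21.6253 = 0.3933  (Alcoa)
  w_1 = 0.103222·1.9143 + 0.001622·26.0792 = 0.2399  (Chevron)
  w_2 = 0.103222·1.3511 + 0.001622·23.7762 = 0.1780  (Unilever)
  w_3 = 0.103222·1.5602 + 0.001622·17.0986 = 0.1888  (Walmart)
Σw_i=1.0000  μᵀw=0.1190
σ²=wᵀΣw=λ₁·μ_p+λ₂ = 0.103222·0.119 + 0.001622 = 0.013906 ≈ 0.0139


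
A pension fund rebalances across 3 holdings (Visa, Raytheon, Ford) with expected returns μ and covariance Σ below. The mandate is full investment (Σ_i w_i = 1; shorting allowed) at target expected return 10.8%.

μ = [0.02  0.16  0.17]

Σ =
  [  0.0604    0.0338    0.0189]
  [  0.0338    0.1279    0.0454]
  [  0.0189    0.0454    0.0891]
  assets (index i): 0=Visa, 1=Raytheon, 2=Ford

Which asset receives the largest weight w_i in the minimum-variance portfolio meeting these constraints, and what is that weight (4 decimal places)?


Ford (0.4463)

u=Σ⁻¹μ = [-0.6492  0.8502  1.6125]
v=Σ⁻¹𝟙 = [13.2782  1.6182  7.5822]
a=μᵀu=0.397165  b=𝟙ᵀu=1.813452  c=𝟙ᵀv=22.478582  D=ac−b²=5.639093
λ₁=(c·0.108−b)/D = (22.478582·0.108−1.813452)/5.639093 = 0.108924
λ₂=(a−b·0.108)/D = (0.397165−1.813452·0.108)/5.639093 = 0.035699
w* = 0.108924·u + 0.035699·v:
  w_0 = 0.108924·-0.6492 + 0.035699·13.2782 = 0.4033  (Visa)
  w_1 = 0.108924·0.8502 + 0.035699·1.6182 = 0.1504  (Raytheon)
  w_2 = 0.108924·1.6125 + 0.035699·7.5822 = 0.4463  (Ford)
Σw_i=1.0000  μᵀw=0.1080
σ²=wᵀΣw=λ₁·μ_p+λ₂ = 0.108924·0.108 + 0.035699 = 0.047463 ≈ 0.0475


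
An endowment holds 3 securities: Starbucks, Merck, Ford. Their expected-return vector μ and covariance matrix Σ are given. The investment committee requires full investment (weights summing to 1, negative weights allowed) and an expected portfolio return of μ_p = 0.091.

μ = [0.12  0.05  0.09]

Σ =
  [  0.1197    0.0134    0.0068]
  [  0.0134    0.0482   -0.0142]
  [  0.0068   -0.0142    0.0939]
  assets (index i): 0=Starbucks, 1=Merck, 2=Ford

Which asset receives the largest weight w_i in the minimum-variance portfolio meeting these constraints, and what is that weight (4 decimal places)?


p=Σ⁻¹μ = [0.8157  1.1257  1.0696]
q=Σ⁻¹𝟙 = [4.9430  23.4494  13.8378]
a=μᵀp=0.250438  b=𝟙ᵀp=3.011034  c=𝟙ᵀq=42.230202  D=ac−b²=1.509700
λ₁=(c·0.091−b)/D = (42.230202·0.091−3.011034)/1.509700 = 0.551046
λ₂=(a−b·0.091)/D = (0.250438−3.011034·0.091)/1.509700 = -0.015610
w* = 0.551046·p + -0.015610·q:
  w_0 = 0.551046·0.8157 + -0.015610·4.9430 = 0.3723  (Starbucks)
  w_1 = 0.551046·1.1257 + -0.015610·23.4494 = 0.2543  (Merck)
  w_2 = 0.551046·1.0696 + -0.015610·13.8378 = 0.3734  (Ford)
Σw_i=1.0000  μᵀw=0.0910
σ²=wᵀΣw=λ₁·μ_p+λ₂ = 0.551046·0.091 + -0.015610 = 0.034535 ≈ 0.0345

Ford (0.3734)


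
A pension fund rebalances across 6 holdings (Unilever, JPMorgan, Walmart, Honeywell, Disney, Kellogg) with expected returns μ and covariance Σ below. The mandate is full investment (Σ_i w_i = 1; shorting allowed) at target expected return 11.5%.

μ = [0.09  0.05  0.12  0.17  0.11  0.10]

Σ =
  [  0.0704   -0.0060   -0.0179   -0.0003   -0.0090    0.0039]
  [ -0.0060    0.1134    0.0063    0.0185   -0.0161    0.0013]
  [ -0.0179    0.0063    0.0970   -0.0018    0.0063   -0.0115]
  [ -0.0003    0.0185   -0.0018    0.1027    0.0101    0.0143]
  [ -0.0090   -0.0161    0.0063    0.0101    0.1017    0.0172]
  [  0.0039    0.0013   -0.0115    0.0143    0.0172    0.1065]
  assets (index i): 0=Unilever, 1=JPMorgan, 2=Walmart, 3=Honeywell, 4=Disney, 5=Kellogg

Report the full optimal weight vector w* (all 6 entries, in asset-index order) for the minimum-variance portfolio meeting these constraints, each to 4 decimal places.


0.2660  0.0547  0.2329  0.2050  0.1383  0.1030

g=Σ⁻¹μ = [1.8000  0.3375  1.5960  1.4388  0.9347  0.6971]
h=Σ⁻¹𝟙 = [19.3982  9.4422  13.6152  6.2699  10.3050  7.5281]
a=μᵀg=0.787507  b=𝟙ᵀg=6.804011  c=𝟙ᵀh=66.558581  D=ac−b²=6.120784
λ₁=(c·0.115−b)/D = (66.558581·0.115−6.804011)/6.120784 = 0.138908
λ₂=(a−b·0.115)/D = (0.787507−6.804011·0.115)/6.120784 = 0.000824
w* = 0.138908·g + 0.000824·h:
  w_0 = 0.138908·1.8000 + 0.000824·19.3982 = 0.2660  (Unilever)
  w_1 = 0.138908·0.3375 + 0.000824·9.4422 = 0.0547  (JPMorgan)
  w_2 = 0.138908·1.5960 + 0.000824·13.6152 = 0.2329  (Walmart)
  w_3 = 0.138908·1.4388 + 0.000824·6.2699 = 0.2050  (Honeywell)
  w_4 = 0.138908·0.9347 + 0.000824·10.3050 = 0.1383  (Disney)
  w_5 = 0.138908·0.6971 + 0.000824·7.5281 = 0.1030  (Kellogg)
Σw_i=1.0000  μᵀw=0.1150
σ²=wᵀΣw=λ₁·μ_p+λ₂ = 0.138908·0.115 + 0.000824 = 0.016799 ≈ 0.0168


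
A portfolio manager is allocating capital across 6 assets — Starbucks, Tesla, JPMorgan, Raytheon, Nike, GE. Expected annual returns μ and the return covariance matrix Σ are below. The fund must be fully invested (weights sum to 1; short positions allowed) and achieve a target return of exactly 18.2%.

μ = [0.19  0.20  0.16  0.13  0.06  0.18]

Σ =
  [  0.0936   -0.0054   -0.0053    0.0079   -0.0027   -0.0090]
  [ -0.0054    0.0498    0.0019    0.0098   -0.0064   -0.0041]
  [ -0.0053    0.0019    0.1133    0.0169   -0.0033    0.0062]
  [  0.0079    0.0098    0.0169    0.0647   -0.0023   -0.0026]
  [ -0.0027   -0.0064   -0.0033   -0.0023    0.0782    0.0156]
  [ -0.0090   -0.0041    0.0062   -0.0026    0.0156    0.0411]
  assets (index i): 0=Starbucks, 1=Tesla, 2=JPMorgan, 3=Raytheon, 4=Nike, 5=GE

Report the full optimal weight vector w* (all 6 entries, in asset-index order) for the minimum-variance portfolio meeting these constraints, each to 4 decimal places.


g=Σ⁻¹μ = [2.7864  4.5618  1.0487  0.9242  0.2618  5.2457]
h=Σ⁻¹𝟙 = [14.2800  22.8808  6.5536  9.9320  10.6689  25.3306]
a=μᵀg=2.689669  b=𝟙ᵀg=14.828727  c=𝟙ᵀh=89.645811  D=ac−b²=21.226391
λ₁=(c·0.182−b)/D = (89.645811·0.182−14.828727)/21.226391 = 0.070045
λ₂=(a−b·0.182)/D = (2.689669−14.828727·0.182)/21.226391 = -0.000432
w* = 0.070045·g + -0.000432·h:
  w_0 = 0.070045·2.7864 + -0.000432·14.2800 = 0.1890  (Starbucks)
  w_1 = 0.070045·4.5618 + -0.000432·22.8808 = 0.3097  (Tesla)
  w_2 = 0.070045·1.0487 + -0.000432·6.5536 = 0.0706  (JPMorgan)
  w_3 = 0.070045·0.9242 + -0.000432·9.9320 = 0.0605  (Raytheon)
  w_4 = 0.070045·0.2618 + -0.000432·10.6689 = 0.0137  (Nike)
  w_5 = 0.070045·5.2457 + -0.000432·25.3306 = 0.3565  (GE)
Σw_i=1.0000  μᵀw=0.1820
σ²=wᵀΣw=λ₁·μ_p+λ₂ = 0.070045·0.182 + -0.000432 = 0.012317 ≈ 0.0123

0.1890  0.3097  0.0706  0.0605  0.0137  0.3565


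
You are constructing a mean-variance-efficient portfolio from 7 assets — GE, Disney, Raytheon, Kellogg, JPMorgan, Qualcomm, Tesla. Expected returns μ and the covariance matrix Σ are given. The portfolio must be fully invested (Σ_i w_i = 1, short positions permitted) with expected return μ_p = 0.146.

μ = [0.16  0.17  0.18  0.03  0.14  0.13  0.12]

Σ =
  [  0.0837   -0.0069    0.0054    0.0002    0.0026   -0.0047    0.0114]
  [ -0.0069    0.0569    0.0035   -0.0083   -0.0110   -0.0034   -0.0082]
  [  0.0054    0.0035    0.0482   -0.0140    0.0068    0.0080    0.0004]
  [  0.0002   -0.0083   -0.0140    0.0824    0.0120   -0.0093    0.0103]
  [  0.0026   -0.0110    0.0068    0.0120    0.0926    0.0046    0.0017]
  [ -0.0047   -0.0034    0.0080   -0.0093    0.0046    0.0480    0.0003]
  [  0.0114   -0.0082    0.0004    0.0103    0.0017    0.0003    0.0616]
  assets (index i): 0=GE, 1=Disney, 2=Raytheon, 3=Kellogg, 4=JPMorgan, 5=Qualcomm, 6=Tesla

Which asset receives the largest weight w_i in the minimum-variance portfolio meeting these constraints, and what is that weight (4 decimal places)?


g=Σ⁻¹μ = [1.9030  3.9061  2.8929  1.1209  1.3935  2.7612  1.8577]
h=Σ⁻¹𝟙 = [12.0244  25.5623  17.3539  17.2616  8.5680  23.3645  14.0620]
a=μᵀg=2.299849  b=𝟙ᵀg=15.835407  c=𝟙ᵀh=118.196781  D=ac−b²=21.074607
λ₁=(c·0.146−b)/D = (118.196781·0.146−15.835407)/21.074607 = 0.067442
λ₂=(a−b·0.146)/D = (2.299849−15.835407·0.146)/21.074607 = -0.000575
w* = 0.067442·g + -0.000575·h:
  w_0 = 0.067442·1.9030 + -0.000575·12.0244 = 0.1214  (GE)
  w_1 = 0.067442·3.9061 + -0.000575·25.5623 = 0.2487  (Disney)
  w_2 = 0.067442·2.8929 + -0.000575·17.3539 = 0.1851  (Raytheon)
  w_3 = 0.067442·1.1209 + -0.000575·17.2616 = 0.0657  (Kellogg)
  w_4 = 0.067442·1.3935 + -0.000575·8.5680 = 0.0891  (JPMorgan)
  w_5 = 0.067442·2.7612 + -0.000575·23.3645 = 0.1728  (Qualcomm)
  w_6 = 0.067442·1.8577 + -0.000575·14.0620 = 0.1172  (Tesla)
Σw_i=1.0000  μᵀw=0.1460
σ²=wᵀΣw=λ₁·μ_p+λ₂ = 0.067442·0.146 + -0.000575 = 0.009271 ≈ 0.0093

Disney (0.2487)


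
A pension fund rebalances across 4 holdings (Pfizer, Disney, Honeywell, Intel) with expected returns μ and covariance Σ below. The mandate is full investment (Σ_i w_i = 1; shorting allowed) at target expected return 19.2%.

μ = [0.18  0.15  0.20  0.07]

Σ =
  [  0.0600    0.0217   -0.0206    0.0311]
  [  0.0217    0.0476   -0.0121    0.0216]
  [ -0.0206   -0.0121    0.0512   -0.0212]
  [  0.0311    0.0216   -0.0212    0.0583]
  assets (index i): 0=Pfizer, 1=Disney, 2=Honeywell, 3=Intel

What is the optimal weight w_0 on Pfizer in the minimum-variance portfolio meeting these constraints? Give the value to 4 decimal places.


g=Σ⁻¹μ = [3.9831  2.7856  6.3068  0.3372]
h=Σ⁻¹𝟙 = [14.7185  15.9807  36.0588  16.4926]
a=μᵀg=2.419752  b=𝟙ᵀg=13.412675  c=𝟙ᵀh=83.250577  D=ac−b²=21.545900
λ₁=(c·0.192−b)/D = (83.250577·0.192−13.412675)/21.545900 = 0.119347
λ₂=(a−b·0.192)/D = (2.419752−13.412675·0.192)/21.545900 = -0.007216
w* = 0.119347·g + -0.007216·h:
  w_0 = 0.119347·3.9831 + -0.007216·14.7185 = 0.3692  (Pfizer)
  w_1 = 0.119347·2.7856 + -0.007216·15.9807 = 0.2171  (Disney)
  w_2 = 0.119347·6.3068 + -0.007216·36.0588 = 0.4925  (Honeywell)
  w_3 = 0.119347·0.3372 + -0.007216·16.4926 = -0.0788  (Intel)
Σw_i=1.0000  μᵀw=0.1920
σ²=wᵀΣw=λ₁·μ_p+λ₂ = 0.119347·0.192 + -0.007216 = 0.015698 ≈ 0.0157

0.3692


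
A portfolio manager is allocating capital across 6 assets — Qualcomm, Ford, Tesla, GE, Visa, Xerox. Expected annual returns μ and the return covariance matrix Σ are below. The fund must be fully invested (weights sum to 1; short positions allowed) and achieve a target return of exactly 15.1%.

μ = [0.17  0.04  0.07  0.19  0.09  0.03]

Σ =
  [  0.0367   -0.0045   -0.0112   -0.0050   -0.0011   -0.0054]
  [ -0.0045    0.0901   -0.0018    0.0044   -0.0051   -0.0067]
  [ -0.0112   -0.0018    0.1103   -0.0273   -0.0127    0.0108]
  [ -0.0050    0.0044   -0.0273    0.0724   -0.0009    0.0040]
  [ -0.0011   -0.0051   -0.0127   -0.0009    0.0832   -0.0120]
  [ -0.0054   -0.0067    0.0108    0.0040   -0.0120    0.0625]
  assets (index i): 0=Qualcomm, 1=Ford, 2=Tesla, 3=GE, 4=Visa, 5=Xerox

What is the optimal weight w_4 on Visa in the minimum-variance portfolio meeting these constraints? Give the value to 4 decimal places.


0.0933

x=Σ⁻¹μ = [6.1343  0.7630  2.3499  3.8666  1.7210  0.7687]
y=Σ⁻¹𝟙 = [41.5698  15.0905  19.2970  22.1688  19.5953  20.2183]
a=μᵀx=2.150442  b=𝟙ᵀx=15.603470  c=𝟙ᵀy=137.939694  D=ac−b²=53.163023
λ₁=(c·0.151−b)/D = (137.939694·0.151−15.603470)/53.163023 = 0.098291
λ₂=(a−b·0.151)/D = (2.150442−15.603470·0.151)/53.163023 = -0.003869
w* = 0.098291·x + -0.003869·y:
  w_0 = 0.098291·6.1343 + -0.003869·41.5698 = 0.4421  (Qualcomm)
  w_1 = 0.098291·0.7630 + -0.003869·15.0905 = 0.0166  (Ford)
  w_2 = 0.098291·2.3499 + -0.003869·19.2970 = 0.1563  (Tesla)
  w_3 = 0.098291·3.8666 + -0.003869·22.1688 = 0.2943  (GE)
  w_4 = 0.098291·1.7210 + -0.003869·19.5953 = 0.0933  (Visa)
  w_5 = 0.098291·0.7687 + -0.003869·20.2183 = -0.0027  (Xerox)
Σw_i=1.0000  μᵀw=0.1510
σ²=wᵀΣw=λ₁·μ_p+λ₂ = 0.098291·0.151 + -0.003869 = 0.010973 ≈ 0.0110


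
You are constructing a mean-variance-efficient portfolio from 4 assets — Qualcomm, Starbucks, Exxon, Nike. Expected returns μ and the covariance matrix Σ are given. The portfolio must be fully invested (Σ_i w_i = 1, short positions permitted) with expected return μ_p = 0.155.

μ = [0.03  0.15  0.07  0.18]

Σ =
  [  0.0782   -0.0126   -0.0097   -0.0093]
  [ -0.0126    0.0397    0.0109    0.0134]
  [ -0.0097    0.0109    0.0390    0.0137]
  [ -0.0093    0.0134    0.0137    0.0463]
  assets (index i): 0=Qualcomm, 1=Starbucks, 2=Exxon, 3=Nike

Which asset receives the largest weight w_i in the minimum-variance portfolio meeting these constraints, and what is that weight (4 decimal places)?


Nike (0.5021)

x=Σ⁻¹μ = [1.2755  3.0617  0.1250  3.2208]
y=Σ⁻¹𝟙 = [20.3494  21.6117  19.9054  13.5410]
a=μᵀx=1.086014  b=𝟙ᵀx=7.682993  c=𝟙ᵀy=75.407445  D=ac−b²=22.865188
λ₁=(c·0.155−b)/D = (75.407445·0.155−7.682993)/22.865188 = 0.175164
λ₂=(a−b·0.155)/D = (1.086014−7.682993·0.155)/22.865188 = -0.004586
w* = 0.175164·x + -0.004586·y:
  w_0 = 0.175164·1.2755 + -0.004586·20.3494 = 0.1301  (Qualcomm)
  w_1 = 0.175164·3.0617 + -0.004586·21.6117 = 0.4372  (Starbucks)
  w_2 = 0.175164·0.1250 + -0.004586·19.9054 = -0.0694  (Exxon)
  w_3 = 0.175164·3.2208 + -0.004586·13.5410 = 0.5021  (Nike)
Σw_i=1.0000  μᵀw=0.1550
σ²=wᵀΣw=λ₁·μ_p+λ₂ = 0.175164·0.155 + -0.004586 = 0.022565 ≈ 0.0226


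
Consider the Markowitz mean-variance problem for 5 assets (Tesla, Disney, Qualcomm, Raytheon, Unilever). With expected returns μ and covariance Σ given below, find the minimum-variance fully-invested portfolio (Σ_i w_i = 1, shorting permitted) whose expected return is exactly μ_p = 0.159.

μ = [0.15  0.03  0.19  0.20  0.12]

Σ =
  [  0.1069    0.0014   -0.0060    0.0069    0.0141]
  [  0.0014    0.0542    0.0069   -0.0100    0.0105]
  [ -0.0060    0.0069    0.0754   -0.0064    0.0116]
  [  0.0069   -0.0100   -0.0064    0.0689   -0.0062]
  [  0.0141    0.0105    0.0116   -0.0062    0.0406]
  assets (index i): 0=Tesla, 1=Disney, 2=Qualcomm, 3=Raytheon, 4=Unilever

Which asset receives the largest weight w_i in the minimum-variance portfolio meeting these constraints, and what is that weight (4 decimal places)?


Raytheon (0.3304)

u=Σ⁻¹μ = [1.0231  0.3726  2.4937  3.2925  2.2943]
v=Σ⁻¹𝟙 = [6.1751  16.9273  11.0712  18.9863  17.8444]
a=μᵀu=1.572260  b=𝟙ᵀu=9.476203  c=𝟙ᵀv=71.004330  D=ac−b²=21.838851
λ₁=(c·0.159−b)/D = (71.004330·0.159−9.476203)/21.838851 = 0.083039
λ₂=(a−b·0.159)/D = (1.572260−9.476203·0.159)/21.838851 = 0.003001
w* = 0.083039·u + 0.003001·v:
  w_0 = 0.083039·1.0231 + 0.003001·6.1751 = 0.1035  (Tesla)
  w_1 = 0.083039·0.3726 + 0.003001·16.9273 = 0.0817  (Disney)
  w_2 = 0.083039·2.4937 + 0.003001·11.0712 = 0.2403  (Qualcomm)
  w_3 = 0.083039·3.2925 + 0.003001·18.9863 = 0.3304  (Raytheon)
  w_4 = 0.083039·2.2943 + 0.003001·17.8444 = 0.2441  (Unilever)
Σw_i=1.0000  μᵀw=0.1590
σ²=wᵀΣw=λ₁·μ_p+λ₂ = 0.083039·0.159 + 0.003001 = 0.016205 ≈ 0.0162


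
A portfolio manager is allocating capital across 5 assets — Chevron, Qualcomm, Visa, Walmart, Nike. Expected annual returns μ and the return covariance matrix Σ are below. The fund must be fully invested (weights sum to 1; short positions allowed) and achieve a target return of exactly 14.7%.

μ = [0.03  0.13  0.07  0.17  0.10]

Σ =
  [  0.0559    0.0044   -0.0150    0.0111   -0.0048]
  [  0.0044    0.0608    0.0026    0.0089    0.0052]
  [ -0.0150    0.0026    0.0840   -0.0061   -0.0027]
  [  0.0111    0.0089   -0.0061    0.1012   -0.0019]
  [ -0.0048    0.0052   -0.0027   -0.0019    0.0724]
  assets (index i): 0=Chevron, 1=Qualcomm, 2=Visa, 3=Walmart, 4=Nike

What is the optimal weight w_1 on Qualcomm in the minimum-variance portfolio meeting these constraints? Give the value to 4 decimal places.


0.3972

g=Σ⁻¹μ = [0.4838  1.7133  1.0243  1.5635  1.3695]
h=Σ⁻¹𝟙 = [21.1072  11.7798  16.3638  7.8017  15.1805]
a=μᵀg=0.711696  b=𝟙ᵀg=6.154385  c=𝟙ᵀh=72.232919  D=ac−b²=13.531395
λ₁=(c·0.147−b)/D = (72.232919·0.147−6.154385)/13.531395 = 0.329889
λ₂=(a−b·0.147)/D = (0.711696−6.154385·0.147)/13.531395 = -0.014263
w* = 0.329889·g + -0.014263·h:
  w_0 = 0.329889·0.4838 + -0.014263·21.1072 = -0.1415  (Chevron)
  w_1 = 0.329889·1.7133 + -0.014263·11.7798 = 0.3972  (Qualcomm)
  w_2 = 0.329889·1.0243 + -0.014263·16.3638 = 0.1045  (Visa)
  w_3 = 0.329889·1.5635 + -0.014263·7.8017 = 0.4045  (Walmart)
  w_4 = 0.329889·1.3695 + -0.014263·15.1805 = 0.2352  (Nike)
Σw_i=1.0000  μᵀw=0.1470
σ²=wᵀΣw=λ₁·μ_p+λ₂ = 0.329889·0.147 + -0.014263 = 0.034231 ≈ 0.0342


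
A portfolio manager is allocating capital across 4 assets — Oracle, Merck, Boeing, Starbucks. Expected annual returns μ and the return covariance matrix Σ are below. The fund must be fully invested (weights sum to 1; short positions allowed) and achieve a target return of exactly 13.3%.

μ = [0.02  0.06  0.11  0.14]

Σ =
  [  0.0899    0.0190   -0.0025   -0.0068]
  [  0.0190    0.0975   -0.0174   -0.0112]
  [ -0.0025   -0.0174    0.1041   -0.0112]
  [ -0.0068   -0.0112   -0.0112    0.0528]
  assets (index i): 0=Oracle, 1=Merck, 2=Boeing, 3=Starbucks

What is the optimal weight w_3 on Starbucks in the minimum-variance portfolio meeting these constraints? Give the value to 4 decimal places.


0.6692

p=Σ⁻¹μ = [0.2559  1.2331  1.6229  3.2903]
q=Σ⁻¹𝟙 = [10.6017  13.9105  15.0309  26.4439]
a=μᵀp=0.718268  b=𝟙ᵀp=6.402208  c=𝟙ᵀq=65.987041  D=ac−b²=6.408124
λ₁=(c·0.133−b)/D = (65.987041·0.133−6.402208)/6.408124 = 0.370478
λ₂=(a−b·0.133)/D = (0.718268−6.402208·0.133)/6.408124 = -0.020790
w* = 0.370478·p + -0.020790·q:
  w_0 = 0.370478·0.2559 + -0.020790·10.6017 = -0.1256  (Oracle)
  w_1 = 0.370478·1.2331 + -0.020790·13.9105 = 0.1676  (Merck)
  w_2 = 0.370478·1.6229 + -0.020790·15.0309 = 0.2888  (Boeing)
  w_3 = 0.370478·3.2903 + -0.020790·26.4439 = 0.6692  (Starbucks)
Σw_i=1.0000  μᵀw=0.1330
σ²=wᵀΣw=λ₁·μ_p+λ₂ = 0.370478·0.133 + -0.020790 = 0.028483 ≈ 0.0285


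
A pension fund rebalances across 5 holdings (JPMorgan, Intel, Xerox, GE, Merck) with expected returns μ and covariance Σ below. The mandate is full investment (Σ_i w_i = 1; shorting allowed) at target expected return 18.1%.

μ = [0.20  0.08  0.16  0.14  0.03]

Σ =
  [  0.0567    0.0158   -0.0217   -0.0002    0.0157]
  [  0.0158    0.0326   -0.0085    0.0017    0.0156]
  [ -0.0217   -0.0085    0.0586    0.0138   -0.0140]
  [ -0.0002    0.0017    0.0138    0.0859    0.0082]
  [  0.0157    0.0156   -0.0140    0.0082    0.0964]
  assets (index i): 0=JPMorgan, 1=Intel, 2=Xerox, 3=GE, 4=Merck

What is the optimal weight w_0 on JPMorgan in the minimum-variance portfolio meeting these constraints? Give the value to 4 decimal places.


g=Σ⁻¹μ = [4.9384  1.2425  4.4979  0.9054  -0.1179]
h=Σ⁻¹𝟙 = [19.6044  24.9825  28.1306  6.0329  6.7100]
a=μᵀg=1.929961  b=𝟙ᵀg=11.466282  c=𝟙ᵀh=85.460370  D=ac−b²=33.459557
λ₁=(c·0.181−b)/D = (85.460370·0.181−11.466282)/33.459557 = 0.119608
λ₂=(a−b·0.181)/D = (1.929961−11.466282·0.181)/33.459557 = -0.004347
w* = 0.119608·g + -0.004347·h:
  w_0 = 0.119608·4.9384 + -0.004347·19.6044 = 0.5055  (JPMorgan)
  w_1 = 0.119608·1.2425 + -0.004347·24.9825 = 0.0400  (Intel)
  w_2 = 0.119608·4.4979 + -0.004347·28.1306 = 0.4157  (Xerox)
  w_3 = 0.119608·0.9054 + -0.004347·6.0329 = 0.0821  (GE)
  w_4 = 0.119608·-0.1179 + -0.004347·6.7100 = -0.0433  (Merck)
Σw_i=1.0000  μᵀw=0.1810
σ²=wᵀΣw=λ₁·μ_p+λ₂ = 0.119608·0.181 + -0.004347 = 0.017303 ≈ 0.0173

0.5055


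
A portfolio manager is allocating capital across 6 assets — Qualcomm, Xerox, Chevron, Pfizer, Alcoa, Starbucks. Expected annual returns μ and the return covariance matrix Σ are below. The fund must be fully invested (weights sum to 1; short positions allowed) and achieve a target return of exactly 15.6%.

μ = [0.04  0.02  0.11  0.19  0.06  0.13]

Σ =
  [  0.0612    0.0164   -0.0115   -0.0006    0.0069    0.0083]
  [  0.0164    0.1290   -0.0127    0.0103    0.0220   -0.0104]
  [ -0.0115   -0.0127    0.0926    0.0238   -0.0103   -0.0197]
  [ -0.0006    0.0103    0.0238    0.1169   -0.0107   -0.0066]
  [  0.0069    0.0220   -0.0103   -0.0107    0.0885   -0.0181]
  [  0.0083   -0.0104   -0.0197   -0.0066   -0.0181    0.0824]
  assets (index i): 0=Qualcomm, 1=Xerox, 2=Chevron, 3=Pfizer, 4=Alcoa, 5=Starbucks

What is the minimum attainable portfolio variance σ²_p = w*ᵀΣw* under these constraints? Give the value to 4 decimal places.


0.0336

u=Σ⁻¹μ = [0.4520  0.0576  1.5095  1.5831  1.4764  2.3514]
v=Σ⁻¹𝟙 = [13.6175  6.0936  17.4376  7.0810  15.6385  19.7046]
a=μᵀu=0.880341  b=𝟙ᵀu=7.430014  c=𝟙ᵀv=79.572851  D=ac−b²=14.846138
λ₁=(c·0.156−b)/D = (79.572851·0.156−7.430014)/14.846138 = 0.335666
λ₂=(a−b·0.156)/D = (0.880341−7.430014·0.156)/14.846138 = -0.018775
w* = 0.335666·u + -0.018775·v:
  w_0 = 0.335666·0.4520 + -0.018775·13.6175 = -0.1040  (Qualcomm)
  w_1 = 0.335666·0.0576 + -0.018775·6.0936 = -0.0951  (Xerox)
  w_2 = 0.335666·1.5095 + -0.018775·17.4376 = 0.1793  (Chevron)
  w_3 = 0.335666·1.5831 + -0.018775·7.0810 = 0.3985  (Pfizer)
  w_4 = 0.335666·1.4764 + -0.018775·15.6385 = 0.2020  (Alcoa)
  w_5 = 0.335666·2.3514 + -0.018775·19.7046 = 0.4193  (Starbucks)
Σw_i=1.0000  μᵀw=0.1560
σ²=wᵀΣw=λ₁·μ_p+λ₂ = 0.335666·0.156 + -0.018775 = 0.033589 ≈ 0.0336


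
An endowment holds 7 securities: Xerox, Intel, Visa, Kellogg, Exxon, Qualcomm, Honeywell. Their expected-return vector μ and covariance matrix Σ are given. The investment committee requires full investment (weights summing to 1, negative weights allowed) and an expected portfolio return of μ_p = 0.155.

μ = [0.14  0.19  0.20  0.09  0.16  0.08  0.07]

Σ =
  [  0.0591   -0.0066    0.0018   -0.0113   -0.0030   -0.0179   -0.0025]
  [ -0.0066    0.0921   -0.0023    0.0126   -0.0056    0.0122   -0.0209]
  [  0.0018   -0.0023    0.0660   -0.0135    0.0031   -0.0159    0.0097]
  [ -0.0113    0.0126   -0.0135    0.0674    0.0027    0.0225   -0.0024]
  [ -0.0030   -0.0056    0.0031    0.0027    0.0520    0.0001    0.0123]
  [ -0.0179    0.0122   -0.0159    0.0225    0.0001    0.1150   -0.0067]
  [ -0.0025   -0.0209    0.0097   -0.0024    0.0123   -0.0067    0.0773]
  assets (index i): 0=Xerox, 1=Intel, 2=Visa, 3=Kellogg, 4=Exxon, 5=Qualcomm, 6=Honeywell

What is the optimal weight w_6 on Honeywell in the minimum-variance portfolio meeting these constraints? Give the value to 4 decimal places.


0.0363

x=Σ⁻¹μ = [3.3947  2.4015  3.3629  1.6526  3.0269  1.1614  0.9130]
y=Σ⁻¹𝟙 = [25.9085  13.6324  18.1470  16.2785  16.9373  11.4061  13.9822]
a=μᵀx=2.393984  b=𝟙ᵀx=15.913033  c=𝟙ᵀy=116.292082  D=ac−b²=25.176817
λ₁=(c·0.155−b)/D = (116.292082·0.155−15.913033)/25.176817 = 0.083896
λ₂=(a−b·0.155)/D = (2.393984−15.913033·0.155)/25.176817 = -0.002881
w* = 0.083896·x + -0.002881·y:
  w_0 = 0.083896·3.3947 + -0.002881·25.9085 = 0.2102  (Xerox)
  w_1 = 0.083896·2.4015 + -0.002881·13.6324 = 0.1622  (Intel)
  w_2 = 0.083896·3.3629 + -0.002881·18.1470 = 0.2299  (Visa)
  w_3 = 0.083896·1.6526 + -0.002881·16.2785 = 0.0917  (Kellogg)
  w_4 = 0.083896·3.0269 + -0.002881·16.9373 = 0.2051  (Exxon)
  w_5 = 0.083896·1.1614 + -0.002881·11.4061 = 0.0646  (Qualcomm)
  w_6 = 0.083896·0.9130 + -0.002881·13.9822 = 0.0363  (Honeywell)
Σw_i=1.0000  μᵀw=0.1550
σ²=wᵀΣw=λ₁·μ_p+λ₂ = 0.083896·0.155 + -0.002881 = 0.010123 ≈ 0.0101


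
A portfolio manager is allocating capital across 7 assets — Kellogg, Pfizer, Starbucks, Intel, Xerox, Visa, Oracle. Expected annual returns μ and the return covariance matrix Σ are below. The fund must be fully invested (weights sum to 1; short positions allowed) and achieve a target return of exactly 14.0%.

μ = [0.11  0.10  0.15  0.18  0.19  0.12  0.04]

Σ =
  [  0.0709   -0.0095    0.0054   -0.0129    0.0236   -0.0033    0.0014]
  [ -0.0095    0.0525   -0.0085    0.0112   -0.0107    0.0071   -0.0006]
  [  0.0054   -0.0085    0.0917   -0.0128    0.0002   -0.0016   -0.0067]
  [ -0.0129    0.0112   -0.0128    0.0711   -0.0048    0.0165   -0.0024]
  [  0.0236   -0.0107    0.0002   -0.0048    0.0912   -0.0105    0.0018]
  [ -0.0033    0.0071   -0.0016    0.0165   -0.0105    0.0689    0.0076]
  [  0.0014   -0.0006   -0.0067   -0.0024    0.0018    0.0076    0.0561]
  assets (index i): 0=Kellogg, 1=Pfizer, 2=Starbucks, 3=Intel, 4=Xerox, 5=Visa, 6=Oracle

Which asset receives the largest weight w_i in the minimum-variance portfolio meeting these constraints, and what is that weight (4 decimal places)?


u=Σ⁻¹μ = [1.4811  2.2452  2.2175  2.7411  2.2270  1.2225  0.8451]
v=Σ⁻¹𝟙 = [15.0317  22.2731  15.7232  15.3426  11.1623  9.2780  18.6075]
a=μᵀu=1.817085  b=𝟙ᵀu=12.979437  c=𝟙ᵀv=107.418395  D=ac−b²=26.722580
λ₁=(c·0.140−b)/D = (107.418395·0.140−12.979437)/26.722580 = 0.077056
λ₂=(a−b·0.140)/D = (1.817085−12.979437·0.140)/26.722580 = -0.000001
w* = 0.077056·u + -0.000001·v:
  w_0 = 0.077056·1.4811 + -0.000001·15.0317 = 0.1141  (Kellogg)
  w_1 = 0.077056·2.2452 + -0.000001·22.2731 = 0.1730  (Pfizer)
  w_2 = 0.077056·2.2175 + -0.000001·15.7232 = 0.1709  (Starbucks)
  w_3 = 0.077056·2.7411 + -0.000001·15.3426 = 0.2112  (Intel)
  w_4 = 0.077056·2.2270 + -0.000001·11.1623 = 0.1716  (Xerox)
  w_5 = 0.077056·1.2225 + -0.000001·9.2780 = 0.0942  (Visa)
  w_6 = 0.077056·0.8451 + -0.000001·18.6075 = 0.0651  (Oracle)
Σw_i=1.0000  μᵀw=0.1400
σ²=wᵀΣw=λ₁·μ_p+λ₂ = 0.077056·0.140 + -0.000001 = 0.010787 ≈ 0.0108

Intel (0.2112)


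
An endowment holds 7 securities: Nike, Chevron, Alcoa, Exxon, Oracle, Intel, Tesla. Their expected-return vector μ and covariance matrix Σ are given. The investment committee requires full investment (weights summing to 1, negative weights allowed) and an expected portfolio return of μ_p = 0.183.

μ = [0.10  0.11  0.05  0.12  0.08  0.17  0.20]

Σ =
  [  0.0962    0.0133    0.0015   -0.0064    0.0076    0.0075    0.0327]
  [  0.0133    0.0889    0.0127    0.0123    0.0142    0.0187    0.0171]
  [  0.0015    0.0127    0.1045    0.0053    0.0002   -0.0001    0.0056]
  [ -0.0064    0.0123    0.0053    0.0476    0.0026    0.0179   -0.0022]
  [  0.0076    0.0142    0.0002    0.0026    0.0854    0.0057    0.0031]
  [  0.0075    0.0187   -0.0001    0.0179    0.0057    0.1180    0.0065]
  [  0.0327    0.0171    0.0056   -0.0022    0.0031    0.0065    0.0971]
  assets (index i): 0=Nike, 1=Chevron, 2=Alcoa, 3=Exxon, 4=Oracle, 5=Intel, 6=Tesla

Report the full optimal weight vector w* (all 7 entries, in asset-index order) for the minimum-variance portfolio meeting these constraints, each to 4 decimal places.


p=Σ⁻¹μ = [0.4056  0.1818  0.2395  2.2052  0.6745  0.9176  1.8443]
q=Σ⁻¹𝟙 = [7.8565  2.7645  7.7993  18.8139  9.4625  3.8701  6.5813]
a=μᵀp=0.915978  b=𝟙ᵀp=6.468565  c=𝟙ᵀq=57.148182  D=ac−b²=10.504141
λ₁=(c·0.183−b)/D = (57.148182·0.183−6.468565)/10.504141 = 0.379808
λ₂=(a−b·0.183)/D = (0.915978−6.468565·0.183)/10.504141 = -0.025492
w* = 0.379808·p + -0.025492·q:
  w_0 = 0.379808·0.4056 + -0.025492·7.8565 = -0.0462  (Nike)
  w_1 = 0.379808·0.1818 + -0.025492·2.7645 = -0.0014  (Chevron)
  w_2 = 0.379808·0.2395 + -0.025492·7.7993 = -0.1079  (Alcoa)
  w_3 = 0.379808·2.2052 + -0.025492·18.8139 = 0.3580  (Exxon)
  w_4 = 0.379808·0.6745 + -0.025492·9.4625 = 0.0150  (Oracle)
  w_5 = 0.379808·0.9176 + -0.025492·3.8701 = 0.2498  (Intel)
  w_6 = 0.379808·1.8443 + -0.025492·6.5813 = 0.5327  (Tesla)
Σw_i=1.0000  μᵀw=0.1830
σ²=wᵀΣw=λ₁·μ_p+λ₂ = 0.379808·0.183 + -0.025492 = 0.044013 ≈ 0.0440

-0.0462  -0.0014  -0.1079  0.3580  0.0150  0.2498  0.5327


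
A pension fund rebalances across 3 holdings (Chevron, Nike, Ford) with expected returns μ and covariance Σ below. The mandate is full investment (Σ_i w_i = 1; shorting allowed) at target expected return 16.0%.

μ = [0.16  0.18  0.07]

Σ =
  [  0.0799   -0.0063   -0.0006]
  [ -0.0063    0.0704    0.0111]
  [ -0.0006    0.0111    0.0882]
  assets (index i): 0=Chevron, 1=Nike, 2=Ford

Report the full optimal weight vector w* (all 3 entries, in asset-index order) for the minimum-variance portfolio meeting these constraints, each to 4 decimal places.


0.4077  0.4846  0.1077

p=Σ⁻¹μ = [2.2174  2.6809  0.4713]
q=Σ⁻¹𝟙 = [13.6846  13.9027  9.6813]
a=μᵀp=0.870351  b=𝟙ᵀp=5.369706  c=𝟙ᵀq=37.268556  D=ac−b²=3.602991
λ₁=(c·0.160−b)/D = (37.268556·0.160−5.369706)/3.602991 = 0.164658
λ₂=(a−b·0.160)/D = (0.870351−5.369706·0.160)/3.602991 = 0.003108
w* = 0.164658·p + 0.003108·q:
  w_0 = 0.164658·2.2174 + 0.003108·13.6846 = 0.4077  (Chevron)
  w_1 = 0.164658·2.6809 + 0.003108·13.9027 = 0.4846  (Nike)
  w_2 = 0.164658·0.4713 + 0.003108·9.6813 = 0.1077  (Ford)
Σw_i=1.0000  μᵀw=0.1600
σ²=wᵀΣw=λ₁·μ_p+λ₂ = 0.164658·0.160 + 0.003108 = 0.029453 ≈ 0.0295


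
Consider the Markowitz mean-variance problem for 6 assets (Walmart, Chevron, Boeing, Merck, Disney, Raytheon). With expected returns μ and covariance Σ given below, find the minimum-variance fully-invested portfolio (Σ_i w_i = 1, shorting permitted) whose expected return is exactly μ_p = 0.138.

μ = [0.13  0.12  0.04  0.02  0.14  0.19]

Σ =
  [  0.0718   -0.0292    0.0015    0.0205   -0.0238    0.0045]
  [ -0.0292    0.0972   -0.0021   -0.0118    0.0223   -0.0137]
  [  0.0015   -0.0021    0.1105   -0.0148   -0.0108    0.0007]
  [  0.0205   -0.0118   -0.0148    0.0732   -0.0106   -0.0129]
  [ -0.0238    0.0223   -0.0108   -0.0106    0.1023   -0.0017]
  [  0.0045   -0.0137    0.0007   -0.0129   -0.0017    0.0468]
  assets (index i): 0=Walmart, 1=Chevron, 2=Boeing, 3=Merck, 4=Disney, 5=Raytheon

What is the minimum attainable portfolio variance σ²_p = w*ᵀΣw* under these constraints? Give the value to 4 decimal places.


u=Σ⁻¹μ = [2.7550  2.5099  0.6655  1.1556  1.7338  4.9012]
v=Σ⁻¹𝟙 = [18.0528  20.0070  13.3020  22.1458  13.8429  31.8966]
a=μᵀu=1.883037  b=𝟙ᵀu=13.721062  c=𝟙ᵀv=119.247084  D=ac−b²=36.279165
λ₁=(c·0.138−b)/D = (119.247084·0.138−13.721062)/36.279165 = 0.075389
λ₂=(a−b·0.138)/D = (1.883037−13.721062·0.138)/36.279165 = -0.000289
w* = 0.075389·u + -0.000289·v:
  w_0 = 0.075389·2.7550 + -0.000289·18.0528 = 0.2025  (Walmart)
  w_1 = 0.075389·2.5099 + -0.000289·20.0070 = 0.1834  (Chevron)
  w_2 = 0.075389·0.6655 + -0.000289·13.3020 = 0.0463  (Boeing)
  w_3 = 0.075389·1.1556 + -0.000289·22.1458 = 0.0807  (Merck)
  w_4 = 0.075389·1.7338 + -0.000289·13.8429 = 0.1267  (Disney)
  w_5 = 0.075389·4.9012 + -0.000289·31.8966 = 0.3603  (Raytheon)
Σw_i=1.0000  μᵀw=0.1380
σ²=wᵀΣw=λ₁·μ_p+λ₂ = 0.075389·0.138 + -0.000289 = 0.010115 ≈ 0.0101

0.0101
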